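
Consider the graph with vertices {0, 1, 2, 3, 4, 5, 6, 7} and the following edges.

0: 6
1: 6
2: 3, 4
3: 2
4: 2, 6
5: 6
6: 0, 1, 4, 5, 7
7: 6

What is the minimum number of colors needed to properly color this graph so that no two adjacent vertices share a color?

2

2 and 4 are adjacent, so at least 2 colors are needed.
2 colors suffice: color a → {2, 6}; color b → {0, 1, 3, 4, 5, 7}. Each edge has distinct colors on its endpoints.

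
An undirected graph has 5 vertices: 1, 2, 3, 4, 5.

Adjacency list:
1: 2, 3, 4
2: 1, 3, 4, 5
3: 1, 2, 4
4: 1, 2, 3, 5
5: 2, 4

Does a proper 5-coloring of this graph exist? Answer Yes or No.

The chromatic number is 4. 1, 2, 3, 4 are mutually adjacent (a clique of size 4), so at least 4 colors are needed.
A valid assignment using 4 colors: 1=c, 2=a, 3=d, 4=b, 5=c.
Since 5 ≥ 4, a proper 5-coloring certainly exists.

Yes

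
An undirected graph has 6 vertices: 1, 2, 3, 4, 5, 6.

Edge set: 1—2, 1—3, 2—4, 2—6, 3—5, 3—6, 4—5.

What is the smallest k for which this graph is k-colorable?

The cycle 3-1-2-4-5-3 has odd length 5, so it cannot be 2-colored; at least 3 colors are needed.
3 colors suffice: 1=b, 2=a, 3=a, 4=b, 5=c, 6=b. Each edge has distinct colors on its endpoints.

3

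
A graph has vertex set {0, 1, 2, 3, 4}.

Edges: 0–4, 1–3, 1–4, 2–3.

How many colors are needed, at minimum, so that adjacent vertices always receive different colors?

2

0 and 4 are adjacent, so at least 2 colors are needed.
A valid assignment using 2 colors: 0=blue, 1=blue, 2=blue, 3=red, 4=red. No two adjacent vertices share a color.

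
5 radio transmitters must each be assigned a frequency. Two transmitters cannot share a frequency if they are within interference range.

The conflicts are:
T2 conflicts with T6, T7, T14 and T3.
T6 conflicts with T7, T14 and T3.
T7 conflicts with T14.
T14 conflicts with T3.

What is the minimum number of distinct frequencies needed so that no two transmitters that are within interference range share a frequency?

4

T2, T6, T14, T3 all conflict with each other, so at least 4 frequencies are needed.
4 frequencies suffice: frequency 1 → {T2}; frequency 2 → {T14}; frequency 3 → {T6}; frequency 4 → {T7, T3}. No two conflicting transmitters share a frequency.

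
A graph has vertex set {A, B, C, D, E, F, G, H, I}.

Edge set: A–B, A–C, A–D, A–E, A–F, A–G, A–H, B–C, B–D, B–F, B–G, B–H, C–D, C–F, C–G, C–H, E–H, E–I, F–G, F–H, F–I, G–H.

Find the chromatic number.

6

A, B, C, F, G, H are pairwise adjacent (a clique of size 6), so at least 6 colors are needed.
A valid assignment using 6 colors: A=1, B=4, C=3, D=2, E=3, F=5, G=6, H=2, I=1. Each edge has distinct colors on its endpoints.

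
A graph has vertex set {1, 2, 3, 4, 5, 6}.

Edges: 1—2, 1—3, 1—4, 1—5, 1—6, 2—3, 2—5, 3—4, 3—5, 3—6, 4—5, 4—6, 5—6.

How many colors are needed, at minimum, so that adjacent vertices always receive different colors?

5

1, 3, 4, 5, 6 are mutually adjacent (a clique of size 5), so at least 5 colors are needed.
One proper 5-coloring: 1=c, 2=d, 3=b, 4=e, 5=a, 6=d. No two adjacent vertices share a color.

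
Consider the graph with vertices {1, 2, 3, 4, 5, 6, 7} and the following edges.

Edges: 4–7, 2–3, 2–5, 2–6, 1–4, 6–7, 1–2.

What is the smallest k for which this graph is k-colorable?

3

The cycle 4-1-2-6-7-4 has odd length 5, so it cannot be 2-colored; at least 3 colors are needed.
3 colors suffice: color red → {2, 4}; color blue → {1, 3, 5, 6}; color green → {7}. Each edge has distinct colors on its endpoints.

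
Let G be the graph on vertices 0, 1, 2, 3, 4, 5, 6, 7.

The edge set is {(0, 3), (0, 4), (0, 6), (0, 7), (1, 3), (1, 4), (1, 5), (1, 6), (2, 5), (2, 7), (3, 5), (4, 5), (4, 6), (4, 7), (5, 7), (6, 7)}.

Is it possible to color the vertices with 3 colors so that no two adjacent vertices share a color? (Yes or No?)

0, 4, 6, 7 are pairwise adjacent (a clique of size 4), so at least 4 colors are needed.
So 3 colors are not enough.

No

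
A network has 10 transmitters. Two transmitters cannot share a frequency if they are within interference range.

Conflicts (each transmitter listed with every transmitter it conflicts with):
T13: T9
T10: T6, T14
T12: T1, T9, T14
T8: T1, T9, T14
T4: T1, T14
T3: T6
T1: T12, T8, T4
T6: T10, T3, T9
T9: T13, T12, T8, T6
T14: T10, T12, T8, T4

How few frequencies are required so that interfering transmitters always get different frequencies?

3

The cycle T10-T14-T8-T9-T6-T10 has odd length 5, so it cannot be 2-colored; at least 3 frequencies are needed.
3 frequencies suffice: frequency 1 → {T3, T1, T9, T14}; frequency 2 → {T13, T12, T8, T4, T6}; frequency 3 → {T10}. Each listed conflict is separated.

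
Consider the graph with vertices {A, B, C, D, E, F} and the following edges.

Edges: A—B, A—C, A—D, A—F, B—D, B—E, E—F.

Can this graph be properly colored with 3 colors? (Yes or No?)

The chromatic number is 3. A, B, D are mutually adjacent, so at least 3 colors are needed.
3 colors suffice: color red → {A, E}; color blue → {B, C, F}; color green → {D}.
That is already a proper 3-coloring.

Yes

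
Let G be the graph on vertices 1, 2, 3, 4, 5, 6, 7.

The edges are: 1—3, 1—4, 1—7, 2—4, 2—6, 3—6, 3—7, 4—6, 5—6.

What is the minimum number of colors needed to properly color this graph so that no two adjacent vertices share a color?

3

2, 4, 6 are mutually adjacent, so at least 3 colors are needed.
3 colors suffice: color a → {1, 6}; color b → {3, 4, 5}; color c → {2, 7}. Each edge has distinct colors on its endpoints.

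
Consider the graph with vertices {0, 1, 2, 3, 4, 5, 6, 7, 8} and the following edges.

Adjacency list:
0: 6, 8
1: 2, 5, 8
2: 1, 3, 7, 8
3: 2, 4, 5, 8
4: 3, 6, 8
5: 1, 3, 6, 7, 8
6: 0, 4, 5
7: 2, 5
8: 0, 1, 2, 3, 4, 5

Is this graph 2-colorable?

3, 4, 8 are pairwise adjacent, so at least 3 colors are needed.
So 2 colors are not enough.

No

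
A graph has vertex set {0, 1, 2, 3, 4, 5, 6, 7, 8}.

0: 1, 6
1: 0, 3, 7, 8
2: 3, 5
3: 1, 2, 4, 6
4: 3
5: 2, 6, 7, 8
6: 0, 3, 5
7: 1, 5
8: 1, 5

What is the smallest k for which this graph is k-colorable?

3

The cycle 5-6-0-1-7-5 has odd length 5, so it cannot be 2-colored; at least 3 colors are needed.
One proper 3-coloring: 0=a, 1=b, 2=b, 3=a, 4=b, 5=a, 6=b, 7=c, 8=c. No two adjacent vertices share a color.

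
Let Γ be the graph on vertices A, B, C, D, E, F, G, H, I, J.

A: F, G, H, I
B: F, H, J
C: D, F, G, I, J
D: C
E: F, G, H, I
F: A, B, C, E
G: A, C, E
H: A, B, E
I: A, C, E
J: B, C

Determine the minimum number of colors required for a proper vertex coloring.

2

C and F are adjacent, so at least 2 colors are needed.
A valid assignment using 2 colors: A=1, B=1, C=1, D=2, E=1, F=2, G=2, H=2, I=2, J=2. Every edge joins two different colors.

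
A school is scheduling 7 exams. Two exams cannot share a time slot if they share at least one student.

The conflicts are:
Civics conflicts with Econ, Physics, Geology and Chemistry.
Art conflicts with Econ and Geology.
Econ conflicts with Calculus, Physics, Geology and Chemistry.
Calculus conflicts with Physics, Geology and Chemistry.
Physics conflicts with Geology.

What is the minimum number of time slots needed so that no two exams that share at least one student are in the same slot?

4

Civics, Econ, Physics, Geology are mutually in conflict, so at least 4 time slots are needed.
4 time slots suffice: time slot 1 → {Econ}; time slot 2 → {Geology, Chemistry}; time slot 3 → {Civics, Art, Calculus}; time slot 4 → {Physics}. Each listed conflict is separated.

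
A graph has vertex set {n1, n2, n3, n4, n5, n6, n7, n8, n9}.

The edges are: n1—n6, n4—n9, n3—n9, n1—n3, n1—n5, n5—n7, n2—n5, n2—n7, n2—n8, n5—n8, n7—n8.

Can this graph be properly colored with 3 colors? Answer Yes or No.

n2, n5, n7, n8 are mutually adjacent (a clique of size 4), so at least 4 colors are needed.
So 3 colors are not enough.

No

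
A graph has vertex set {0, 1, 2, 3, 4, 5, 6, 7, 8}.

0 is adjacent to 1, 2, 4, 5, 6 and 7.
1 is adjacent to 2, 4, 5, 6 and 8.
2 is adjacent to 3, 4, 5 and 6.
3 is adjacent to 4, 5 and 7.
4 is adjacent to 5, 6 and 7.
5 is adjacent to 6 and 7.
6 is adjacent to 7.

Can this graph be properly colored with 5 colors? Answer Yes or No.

No

0, 1, 2, 4, 5, 6 are pairwise adjacent (a clique of size 6), so at least 6 colors are needed.
So 5 colors are not enough.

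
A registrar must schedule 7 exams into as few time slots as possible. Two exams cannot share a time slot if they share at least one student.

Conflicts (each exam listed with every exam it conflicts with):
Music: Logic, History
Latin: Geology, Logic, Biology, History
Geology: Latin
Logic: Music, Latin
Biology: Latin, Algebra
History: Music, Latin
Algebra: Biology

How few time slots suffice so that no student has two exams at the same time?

Latin and Biology conflict, so at least 2 time slots are needed.
2 time slots suffice: time slot 1 → {Music, Latin, Algebra}; time slot 2 → {Geology, Logic, Biology, History}. No two conflicting exams share a time slot.

2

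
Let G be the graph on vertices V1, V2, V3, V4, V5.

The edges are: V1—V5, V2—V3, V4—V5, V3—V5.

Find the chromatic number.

V4 and V5 are adjacent, so at least 2 colors are needed.
A valid assignment using 2 colors: V1=2, V2=1, V3=2, V4=2, V5=1. Each edge has distinct colors on its endpoints.

2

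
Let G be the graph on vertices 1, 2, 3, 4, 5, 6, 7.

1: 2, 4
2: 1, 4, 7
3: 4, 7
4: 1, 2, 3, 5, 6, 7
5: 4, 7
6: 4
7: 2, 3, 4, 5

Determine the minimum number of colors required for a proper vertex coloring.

3, 4, 7 are pairwise adjacent, so at least 3 colors are needed.
3 colors suffice: color red → {4}; color blue → {1, 6, 7}; color green → {2, 3, 5}. Every edge joins two different colors.

3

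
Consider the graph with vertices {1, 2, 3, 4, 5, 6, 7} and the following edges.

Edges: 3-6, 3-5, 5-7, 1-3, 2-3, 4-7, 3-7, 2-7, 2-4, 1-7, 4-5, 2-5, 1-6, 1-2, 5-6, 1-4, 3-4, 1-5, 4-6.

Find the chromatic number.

1, 2, 3, 4, 5, 7 form a clique, so at least 6 colors are needed.
6 colors suffice: 1=d, 2=e, 3=a, 4=b, 5=c, 6=e, 7=f. Every edge joins two different colors.

6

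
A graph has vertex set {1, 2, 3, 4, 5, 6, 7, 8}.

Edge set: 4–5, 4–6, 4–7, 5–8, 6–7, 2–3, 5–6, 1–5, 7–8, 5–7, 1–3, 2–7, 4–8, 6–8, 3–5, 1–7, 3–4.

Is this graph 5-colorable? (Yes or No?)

Yes

The chromatic number is 5. 4, 5, 6, 7, 8 are pairwise adjacent (a clique of size 5), so at least 5 colors are needed.
5 colors suffice: color a → {2, 5}; color b → {3, 7}; color c → {1, 4}; color d → {8}; color e → {6}.
That is already a proper 5-coloring.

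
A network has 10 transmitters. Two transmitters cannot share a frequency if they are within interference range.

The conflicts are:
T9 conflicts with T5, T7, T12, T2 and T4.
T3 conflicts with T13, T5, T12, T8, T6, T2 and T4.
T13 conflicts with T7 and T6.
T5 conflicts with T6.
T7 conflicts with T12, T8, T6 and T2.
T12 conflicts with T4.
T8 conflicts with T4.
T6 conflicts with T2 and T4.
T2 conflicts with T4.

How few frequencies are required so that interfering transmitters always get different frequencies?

T3, T6, T2, T4 pairwise conflict, so at least 4 frequencies are needed.
4 frequencies suffice: frequency 1 → {T3, T7}; frequency 2 → {T13, T5, T4}; frequency 3 → {T9, T8, T6}; frequency 4 → {T12, T2}. Each listed conflict is separated.

4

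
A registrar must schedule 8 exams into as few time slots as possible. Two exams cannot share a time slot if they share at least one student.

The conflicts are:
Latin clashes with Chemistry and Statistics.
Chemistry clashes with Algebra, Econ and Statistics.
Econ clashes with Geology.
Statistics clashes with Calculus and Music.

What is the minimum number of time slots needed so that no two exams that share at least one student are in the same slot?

3

Latin, Chemistry, Statistics are mutually in conflict, so at least 3 time slots are needed.
3 time slots suffice: time slot 1 → {Algebra, Econ, Statistics}; time slot 2 → {Chemistry, Geology, Calculus, Music}; time slot 3 → {Latin}. Each listed conflict is separated.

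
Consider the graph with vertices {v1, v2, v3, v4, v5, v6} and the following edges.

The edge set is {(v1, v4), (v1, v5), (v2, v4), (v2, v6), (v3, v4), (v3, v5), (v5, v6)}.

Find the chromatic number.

3

The cycle v4-v3-v5-v6-v2-v4 has odd length 5, so it cannot be 2-colored; at least 3 colors are needed.
One proper 3-coloring: v1=2, v2=2, v3=2, v4=1, v5=1, v6=3. Each edge has distinct colors on its endpoints.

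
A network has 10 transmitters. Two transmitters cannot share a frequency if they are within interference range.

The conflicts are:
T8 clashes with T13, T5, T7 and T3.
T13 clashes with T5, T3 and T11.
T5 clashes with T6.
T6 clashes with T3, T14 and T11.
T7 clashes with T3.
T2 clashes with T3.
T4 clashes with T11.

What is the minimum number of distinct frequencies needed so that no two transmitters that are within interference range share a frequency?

T8, T13, T3 are mutually in conflict, so at least 3 frequencies are needed.
3 frequencies suffice: frequency 1 → {T5, T3, T14, T11}; frequency 2 → {T13, T6, T7, T2, T4}; frequency 3 → {T8}. Every pair that conflicts lands in different frequencies.

3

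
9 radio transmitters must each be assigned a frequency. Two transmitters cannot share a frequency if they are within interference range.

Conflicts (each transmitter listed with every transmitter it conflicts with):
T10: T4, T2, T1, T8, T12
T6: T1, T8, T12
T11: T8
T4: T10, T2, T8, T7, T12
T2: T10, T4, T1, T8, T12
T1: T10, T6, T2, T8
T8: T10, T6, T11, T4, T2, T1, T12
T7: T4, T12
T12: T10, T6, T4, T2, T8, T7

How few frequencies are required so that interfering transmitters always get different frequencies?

5

T10, T4, T2, T8, T12 all conflict with each other, so at least 5 frequencies are needed.
5 frequencies suffice: frequency 1 → {T8, T7}; frequency 2 → {T11, T1, T12}; frequency 3 → {T6, T2}; frequency 4 → {T10}; frequency 5 → {T4}. Each listed conflict is separated.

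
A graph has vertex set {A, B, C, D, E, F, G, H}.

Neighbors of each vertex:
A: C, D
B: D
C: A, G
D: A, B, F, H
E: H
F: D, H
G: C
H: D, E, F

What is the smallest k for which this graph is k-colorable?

3

D, F, H are pairwise adjacent, so at least 3 colors are needed.
3 colors suffice: A=2, B=2, C=1, D=1, E=1, F=3, G=2, H=2. Every edge joins two different colors.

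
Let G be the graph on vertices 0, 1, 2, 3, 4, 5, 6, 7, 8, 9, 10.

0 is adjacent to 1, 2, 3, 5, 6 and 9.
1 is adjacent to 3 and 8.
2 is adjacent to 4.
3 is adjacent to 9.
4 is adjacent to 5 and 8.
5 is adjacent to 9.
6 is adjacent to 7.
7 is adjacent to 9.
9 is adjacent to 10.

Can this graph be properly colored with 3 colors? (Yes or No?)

The chromatic number is 3. 0, 1, 3 are pairwise adjacent, so at least 3 colors are needed.
3 colors suffice: 0=red, 1=blue, 2=blue, 3=green, 4=red, 5=green, 6=blue, 7=red, 8=green, 9=blue, 10=red.
That is already a proper 3-coloring.

Yes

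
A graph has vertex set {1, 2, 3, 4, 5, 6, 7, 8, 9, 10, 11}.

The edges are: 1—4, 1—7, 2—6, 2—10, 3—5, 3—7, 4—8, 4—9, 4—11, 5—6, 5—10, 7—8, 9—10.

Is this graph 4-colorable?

Yes

The chromatic number is 3. The cycle 5-3-7-1-4-9-10-5 has odd length 7, so it cannot be 2-colored; at least 3 colors are needed.
3 colors suffice: color red → {4, 6, 7, 10}; color blue → {1, 2, 5, 8, 9, 11}; color green → {3}.
Since 4 ≥ 3, a proper 4-coloring certainly exists.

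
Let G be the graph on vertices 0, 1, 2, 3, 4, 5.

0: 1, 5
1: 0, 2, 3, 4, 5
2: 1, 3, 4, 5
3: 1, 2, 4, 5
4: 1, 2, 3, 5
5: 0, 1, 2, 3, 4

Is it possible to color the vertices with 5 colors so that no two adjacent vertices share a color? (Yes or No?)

The chromatic number is 5. 1, 2, 3, 4, 5 are pairwise adjacent (a clique of size 5), so at least 5 colors are needed.
A valid assignment using 5 colors: 0=c, 1=a, 2=d, 3=e, 4=c, 5=b.
That is already a proper 5-coloring.

Yes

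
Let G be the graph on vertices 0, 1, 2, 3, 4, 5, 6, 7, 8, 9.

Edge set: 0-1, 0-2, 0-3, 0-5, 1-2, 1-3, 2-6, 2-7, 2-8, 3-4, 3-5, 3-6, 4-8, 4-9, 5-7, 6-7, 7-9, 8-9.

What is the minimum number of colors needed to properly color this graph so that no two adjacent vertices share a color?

4, 8, 9 are mutually adjacent, so at least 3 colors are needed.
3 colors suffice: 0=blue, 1=green, 2=red, 3=red, 4=green, 5=green, 6=green, 7=blue, 8=blue, 9=red. Each edge has distinct colors on its endpoints.

3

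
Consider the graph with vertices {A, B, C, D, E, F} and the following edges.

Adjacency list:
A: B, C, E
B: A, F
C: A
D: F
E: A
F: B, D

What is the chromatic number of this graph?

2

A and C are adjacent, so at least 2 colors are needed.
2 colors suffice: color red → {A, F}; color blue → {B, C, D, E}. No two adjacent vertices share a color.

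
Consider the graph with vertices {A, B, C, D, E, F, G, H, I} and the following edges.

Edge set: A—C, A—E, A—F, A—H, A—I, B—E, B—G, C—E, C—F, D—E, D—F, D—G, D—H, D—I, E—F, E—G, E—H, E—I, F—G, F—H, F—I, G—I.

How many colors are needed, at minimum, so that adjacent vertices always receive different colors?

D, E, F, G, I are mutually adjacent (a clique of size 5), so at least 5 colors are needed.
5 colors suffice: color red → {E}; color blue → {B, F}; color green → {C, H, I}; color yellow → {A, G}; color purple → {D}. Every edge joins two different colors.

5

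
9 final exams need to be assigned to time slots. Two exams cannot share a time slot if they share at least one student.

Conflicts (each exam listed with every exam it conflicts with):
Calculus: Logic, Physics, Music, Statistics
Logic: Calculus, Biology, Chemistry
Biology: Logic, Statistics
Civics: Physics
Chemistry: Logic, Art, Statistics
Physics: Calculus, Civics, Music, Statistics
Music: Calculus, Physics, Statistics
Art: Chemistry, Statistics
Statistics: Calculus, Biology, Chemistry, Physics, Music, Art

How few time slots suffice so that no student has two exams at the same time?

4

Calculus, Physics, Music, Statistics pairwise conflict, so at least 4 time slots are needed.
4 time slots suffice: time slot 1 → {Logic, Civics, Statistics}; time slot 2 → {Calculus, Biology, Chemistry}; time slot 3 → {Physics, Art}; time slot 4 → {Music}. Each listed conflict is separated.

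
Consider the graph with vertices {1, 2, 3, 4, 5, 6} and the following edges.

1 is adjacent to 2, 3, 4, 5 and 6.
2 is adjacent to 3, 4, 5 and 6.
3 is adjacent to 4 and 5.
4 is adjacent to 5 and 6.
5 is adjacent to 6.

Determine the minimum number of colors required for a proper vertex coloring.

5

1, 2, 4, 5, 6 form a clique, so at least 5 colors are needed.
A valid assignment using 5 colors: 1=a, 2=c, 3=e, 4=b, 5=d, 6=e. No two adjacent vertices share a color.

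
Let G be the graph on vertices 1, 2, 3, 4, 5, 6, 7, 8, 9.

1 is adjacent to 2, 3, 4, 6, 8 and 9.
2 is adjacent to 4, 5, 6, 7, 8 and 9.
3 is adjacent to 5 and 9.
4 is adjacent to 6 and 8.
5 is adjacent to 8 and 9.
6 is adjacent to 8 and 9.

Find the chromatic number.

1, 2, 4, 6, 8 are pairwise adjacent (a clique of size 5), so at least 5 colors are needed.
5 colors suffice: color red → {2, 3}; color blue → {1, 5, 7}; color green → {8, 9}; color yellow → {6}; color purple → {4}. Every edge joins two different colors.

5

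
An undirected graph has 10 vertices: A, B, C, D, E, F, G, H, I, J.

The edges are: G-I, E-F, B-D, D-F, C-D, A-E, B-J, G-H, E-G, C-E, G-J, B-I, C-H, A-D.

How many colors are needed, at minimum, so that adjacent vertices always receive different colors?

2

C and E are adjacent, so at least 2 colors are needed.
One proper 2-coloring: A=blue, B=blue, C=blue, D=red, E=red, F=blue, G=blue, H=red, I=red, J=red. Every edge joins two different colors.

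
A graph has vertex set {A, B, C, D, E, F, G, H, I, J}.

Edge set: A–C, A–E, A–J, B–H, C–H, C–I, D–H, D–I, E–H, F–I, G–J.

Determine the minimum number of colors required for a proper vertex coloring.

2

F and I are adjacent, so at least 2 colors are needed.
2 colors suffice: A=1, B=2, C=2, D=2, E=2, F=2, G=1, H=1, I=1, J=2. No two adjacent vertices share a color.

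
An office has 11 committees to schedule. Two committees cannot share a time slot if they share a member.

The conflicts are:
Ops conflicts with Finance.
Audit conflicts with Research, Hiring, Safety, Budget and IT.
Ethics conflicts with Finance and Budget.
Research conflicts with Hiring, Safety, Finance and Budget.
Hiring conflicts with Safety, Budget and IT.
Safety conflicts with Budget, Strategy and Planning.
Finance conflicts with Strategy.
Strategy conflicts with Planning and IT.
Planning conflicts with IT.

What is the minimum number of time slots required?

Audit, Research, Hiring, Safety, Budget are mutually in conflict, so at least 5 time slots are needed.
Using 5 time slots: Ops=2, Audit=2, Ethics=2, Research=3, Hiring=5, Safety=1, Finance=1, Budget=4, Strategy=2, Planning=3, IT=1. Each listed conflict is separated.

5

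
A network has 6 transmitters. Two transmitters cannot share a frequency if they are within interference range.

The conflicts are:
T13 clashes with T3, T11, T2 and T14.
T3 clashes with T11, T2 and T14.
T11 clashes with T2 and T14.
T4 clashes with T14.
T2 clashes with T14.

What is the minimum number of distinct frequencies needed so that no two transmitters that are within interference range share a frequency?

T13, T3, T11, T2, T14 pairwise conflict, so at least 5 frequencies are needed.
A valid assignment using 5 frequencies: T13=5, T3=4, T11=3, T4=2, T2=2, T14=1. Every pair that conflicts lands in different frequencies.

5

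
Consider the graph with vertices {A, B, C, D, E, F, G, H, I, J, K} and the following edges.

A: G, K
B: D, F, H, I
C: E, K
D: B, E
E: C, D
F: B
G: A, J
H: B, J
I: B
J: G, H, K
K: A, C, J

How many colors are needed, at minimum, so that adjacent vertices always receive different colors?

3

The cycle H-B-D-E-C-K-J-H has odd length 7, so it cannot be 2-colored; at least 3 colors are needed.
3 colors suffice: color red → {B, E, G, K}; color blue → {A, C, D, F, I, J}; color green → {H}. Every edge joins two different colors.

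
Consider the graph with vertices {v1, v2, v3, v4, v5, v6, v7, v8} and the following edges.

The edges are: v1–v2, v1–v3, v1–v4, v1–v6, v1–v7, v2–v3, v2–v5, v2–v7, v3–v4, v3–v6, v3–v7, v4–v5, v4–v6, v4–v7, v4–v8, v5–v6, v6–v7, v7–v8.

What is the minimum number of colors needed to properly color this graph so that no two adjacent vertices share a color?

v1, v3, v4, v6, v7 are pairwise adjacent (a clique of size 5), so at least 5 colors are needed.
A valid assignment using 5 colors: v1=P, v2=R, v3=Y, v4=R, v5=B, v6=G, v7=B, v8=G. Each edge has distinct colors on its endpoints.

5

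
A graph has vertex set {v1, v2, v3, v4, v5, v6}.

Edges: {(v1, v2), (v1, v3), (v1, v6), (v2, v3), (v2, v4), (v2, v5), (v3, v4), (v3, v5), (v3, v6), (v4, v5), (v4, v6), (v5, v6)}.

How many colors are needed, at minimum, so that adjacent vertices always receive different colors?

4

v3, v4, v5, v6 are mutually adjacent (a clique of size 4), so at least 4 colors are needed.
4 colors suffice: color 1 → {v3}; color 2 → {v2, v6}; color 3 → {v1, v5}; color 4 → {v4}. No two adjacent vertices share a color.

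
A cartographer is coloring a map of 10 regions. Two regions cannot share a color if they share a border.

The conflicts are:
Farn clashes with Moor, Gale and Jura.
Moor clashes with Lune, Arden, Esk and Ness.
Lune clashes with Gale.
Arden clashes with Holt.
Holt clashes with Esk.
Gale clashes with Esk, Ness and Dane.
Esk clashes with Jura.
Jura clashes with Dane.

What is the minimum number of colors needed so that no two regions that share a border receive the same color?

Arden and Holt conflict, so at least 2 colors are needed.
2 colors suffice: color 1 → {Moor, Holt, Gale, Jura}; color 2 → {Farn, Lune, Arden, Esk, Ness, Dane}. Each listed conflict is separated.

2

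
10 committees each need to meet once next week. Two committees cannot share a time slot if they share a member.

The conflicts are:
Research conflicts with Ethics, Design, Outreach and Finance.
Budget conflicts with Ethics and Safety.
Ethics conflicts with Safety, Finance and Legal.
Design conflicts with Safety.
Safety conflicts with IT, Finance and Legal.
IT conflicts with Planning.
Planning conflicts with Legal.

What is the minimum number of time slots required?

3

Budget, Ethics, Safety all conflict with each other, so at least 3 time slots are needed.
3 time slots suffice: Research=1, Budget=3, Ethics=2, Design=2, Safety=1, Outreach=2, IT=2, Planning=1, Finance=3, Legal=3. Each listed conflict is separated.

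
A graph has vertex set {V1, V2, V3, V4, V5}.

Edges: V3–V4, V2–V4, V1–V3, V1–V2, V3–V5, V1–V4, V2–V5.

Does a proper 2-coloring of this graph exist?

V1, V3, V4 are pairwise adjacent, so at least 3 colors are needed.
So 2 colors are not enough.

No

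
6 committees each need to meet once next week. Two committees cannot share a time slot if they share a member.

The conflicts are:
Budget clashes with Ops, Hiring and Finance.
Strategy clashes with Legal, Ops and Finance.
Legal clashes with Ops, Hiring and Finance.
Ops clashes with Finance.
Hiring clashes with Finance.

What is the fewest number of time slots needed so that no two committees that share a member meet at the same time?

Strategy, Legal, Ops, Finance all conflict with each other, so at least 4 time slots are needed.
4 time slots suffice: time slot 1 → {Finance}; time slot 2 → {Budget, Legal}; time slot 3 → {Ops, Hiring}; time slot 4 → {Strategy}. Every pair that conflicts lands in different time slots.

4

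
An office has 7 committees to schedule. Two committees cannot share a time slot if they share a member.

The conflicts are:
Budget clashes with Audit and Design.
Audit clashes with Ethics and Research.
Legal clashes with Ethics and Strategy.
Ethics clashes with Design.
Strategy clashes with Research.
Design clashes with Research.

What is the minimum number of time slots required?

The cycle Legal-Ethics-Design-Research-Strategy-Legal has odd length 5, so it cannot be 2-colored; at least 3 time slots are needed.
Using 3 time slots: Budget=2, Audit=1, Legal=3, Ethics=2, Strategy=1, Design=1, Research=2. Each listed conflict is separated.

3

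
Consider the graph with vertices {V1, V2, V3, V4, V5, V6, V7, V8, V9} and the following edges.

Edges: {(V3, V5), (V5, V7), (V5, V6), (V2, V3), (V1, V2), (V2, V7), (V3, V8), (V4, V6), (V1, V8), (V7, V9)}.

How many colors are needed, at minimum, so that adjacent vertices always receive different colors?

V2 and V7 are adjacent, so at least 2 colors are needed.
A valid assignment using 2 colors: V1=1, V2=2, V3=1, V4=2, V5=2, V6=1, V7=1, V8=2, V9=2. Each edge has distinct colors on its endpoints.

2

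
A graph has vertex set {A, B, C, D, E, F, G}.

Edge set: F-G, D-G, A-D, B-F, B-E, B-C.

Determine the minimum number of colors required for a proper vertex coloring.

B and E are adjacent, so at least 2 colors are needed.
A valid assignment using 2 colors: A=1, B=1, C=2, D=2, E=2, F=2, G=1. Each edge has distinct colors on its endpoints.

2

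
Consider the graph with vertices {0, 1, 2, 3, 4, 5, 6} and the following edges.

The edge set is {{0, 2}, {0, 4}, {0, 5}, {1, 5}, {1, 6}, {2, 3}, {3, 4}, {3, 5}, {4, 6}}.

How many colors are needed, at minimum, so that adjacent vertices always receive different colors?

3

The cycle 1-6-4-3-5-1 has odd length 5, so it cannot be 2-colored; at least 3 colors are needed.
3 colors suffice: color red → {2, 4, 5}; color blue → {0, 3, 6}; color green → {1}. Every edge joins two different colors.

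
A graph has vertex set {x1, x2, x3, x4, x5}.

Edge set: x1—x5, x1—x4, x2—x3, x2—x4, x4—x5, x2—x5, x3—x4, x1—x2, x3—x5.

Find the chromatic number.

4

x2, x3, x4, x5 form a clique, so at least 4 colors are needed.
A valid assignment using 4 colors: x1=Y, x2=B, x3=Y, x4=G, x5=R. Every edge joins two different colors.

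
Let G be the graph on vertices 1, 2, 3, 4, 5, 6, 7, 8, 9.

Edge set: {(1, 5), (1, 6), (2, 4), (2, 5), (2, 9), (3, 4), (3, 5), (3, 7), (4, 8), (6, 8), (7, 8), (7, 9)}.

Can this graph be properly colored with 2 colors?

No

The cycle 7-8-4-2-9-7 has odd length 5, so it cannot be 2-colored; at least 3 colors are needed.
So 2 colors are not enough.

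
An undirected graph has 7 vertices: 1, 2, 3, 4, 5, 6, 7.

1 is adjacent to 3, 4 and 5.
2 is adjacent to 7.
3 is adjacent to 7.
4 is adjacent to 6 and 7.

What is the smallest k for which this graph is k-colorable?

1 and 4 are adjacent, so at least 2 colors are needed.
A valid assignment using 2 colors: 1=b, 2=a, 3=a, 4=a, 5=a, 6=b, 7=b. No two adjacent vertices share a color.

2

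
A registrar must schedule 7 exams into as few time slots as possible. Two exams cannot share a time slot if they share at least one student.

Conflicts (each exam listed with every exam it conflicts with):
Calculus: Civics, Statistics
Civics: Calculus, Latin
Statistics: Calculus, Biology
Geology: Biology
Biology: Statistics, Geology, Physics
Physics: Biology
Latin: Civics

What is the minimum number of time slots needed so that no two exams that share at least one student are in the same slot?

Geology and Biology conflict, so at least 2 time slots are needed.
2 time slots suffice: time slot 1 → {Calculus, Biology, Latin}; time slot 2 → {Civics, Statistics, Geology, Physics}. Every pair that conflicts lands in different time slots.

2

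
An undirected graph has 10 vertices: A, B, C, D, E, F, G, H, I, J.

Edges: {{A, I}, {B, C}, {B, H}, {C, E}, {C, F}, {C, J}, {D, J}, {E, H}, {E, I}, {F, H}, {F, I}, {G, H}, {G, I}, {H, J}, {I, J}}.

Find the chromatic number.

2

A and I are adjacent, so at least 2 colors are needed.
2 colors suffice: color red → {C, D, H, I}; color blue → {A, B, E, F, G, J}. Each edge has distinct colors on its endpoints.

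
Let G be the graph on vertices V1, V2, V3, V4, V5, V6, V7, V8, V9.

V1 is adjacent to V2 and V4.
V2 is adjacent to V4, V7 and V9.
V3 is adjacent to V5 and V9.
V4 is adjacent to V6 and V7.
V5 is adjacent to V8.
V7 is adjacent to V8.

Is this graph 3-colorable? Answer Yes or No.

Yes

The chromatic number is 3. V2, V4, V7 form a triangle, so at least 3 colors are needed.
3 colors suffice: color 1 → {V2, V5, V6}; color 2 → {V4, V8, V9}; color 3 → {V1, V3, V7}.
That is already a proper 3-coloring.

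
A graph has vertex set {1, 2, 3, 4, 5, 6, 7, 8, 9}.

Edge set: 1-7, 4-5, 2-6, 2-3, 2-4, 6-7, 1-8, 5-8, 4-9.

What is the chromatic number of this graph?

3

The cycle 5-4-2-6-7-1-8-5 has odd length 7, so it cannot be 2-colored; at least 3 colors are needed.
A valid assignment using 3 colors: 1=a, 2=a, 3=b, 4=b, 5=a, 6=b, 7=c, 8=b, 9=a. Every edge joins two different colors.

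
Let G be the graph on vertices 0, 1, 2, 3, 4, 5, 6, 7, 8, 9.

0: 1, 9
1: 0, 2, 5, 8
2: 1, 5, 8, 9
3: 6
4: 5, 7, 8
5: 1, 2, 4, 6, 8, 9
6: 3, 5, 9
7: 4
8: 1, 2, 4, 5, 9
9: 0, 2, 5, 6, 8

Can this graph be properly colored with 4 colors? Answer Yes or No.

The chromatic number is 4. 1, 2, 5, 8 are pairwise adjacent (a clique of size 4), so at least 4 colors are needed.
4 colors suffice: 0=red, 1=green, 2=yellow, 3=red, 4=green, 5=red, 6=blue, 7=red, 8=blue, 9=green.
That is already a proper 4-coloring.

Yes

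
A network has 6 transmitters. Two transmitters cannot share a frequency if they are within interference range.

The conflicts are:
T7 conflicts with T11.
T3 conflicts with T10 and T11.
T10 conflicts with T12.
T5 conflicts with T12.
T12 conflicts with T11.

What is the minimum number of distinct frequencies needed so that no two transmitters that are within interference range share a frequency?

T5 and T12 conflict, so at least 2 frequencies are needed.
Using 2 frequencies: T7=1, T3=1, T10=2, T5=2, T12=1, T11=2. No two conflicting transmitters share a frequency.

2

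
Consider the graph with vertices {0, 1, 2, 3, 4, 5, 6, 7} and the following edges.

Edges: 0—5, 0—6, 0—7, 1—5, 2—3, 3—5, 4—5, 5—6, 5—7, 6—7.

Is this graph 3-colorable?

No

0, 5, 6, 7 are pairwise adjacent (a clique of size 4), so at least 4 colors are needed.
So 3 colors are not enough.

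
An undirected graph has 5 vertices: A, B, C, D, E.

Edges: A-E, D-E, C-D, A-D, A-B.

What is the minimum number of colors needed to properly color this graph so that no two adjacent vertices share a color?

3

A, D, E form a triangle, so at least 3 colors are needed.
One proper 3-coloring: A=1, B=2, C=1, D=2, E=3. Every edge joins two different colors.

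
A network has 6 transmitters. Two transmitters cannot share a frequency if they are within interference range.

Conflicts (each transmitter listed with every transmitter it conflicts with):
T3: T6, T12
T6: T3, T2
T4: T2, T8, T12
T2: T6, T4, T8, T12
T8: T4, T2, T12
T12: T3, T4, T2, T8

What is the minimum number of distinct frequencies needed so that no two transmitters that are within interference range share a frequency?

T4, T2, T8, T12 are mutually in conflict, so at least 4 frequencies are needed.
A valid assignment using 4 frequencies: T3=1, T6=2, T4=3, T2=1, T8=4, T12=2. Each listed conflict is separated.

4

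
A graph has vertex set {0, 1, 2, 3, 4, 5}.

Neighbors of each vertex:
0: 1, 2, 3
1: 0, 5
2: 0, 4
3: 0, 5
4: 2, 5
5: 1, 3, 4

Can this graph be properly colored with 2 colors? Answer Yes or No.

The cycle 5-1-0-2-4-5 has odd length 5, so it cannot be 2-colored; at least 3 colors are needed.
So 2 colors are not enough.

No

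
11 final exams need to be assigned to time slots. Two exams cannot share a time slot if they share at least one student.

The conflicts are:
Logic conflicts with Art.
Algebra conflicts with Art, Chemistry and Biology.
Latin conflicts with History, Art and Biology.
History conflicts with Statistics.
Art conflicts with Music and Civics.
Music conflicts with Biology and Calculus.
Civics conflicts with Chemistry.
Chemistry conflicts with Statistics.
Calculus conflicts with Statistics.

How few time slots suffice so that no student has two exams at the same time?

Latin and History conflict, so at least 2 time slots are needed.
A valid assignment using 2 time slots: Logic=2, Algebra=2, Latin=2, History=1, Art=1, Music=2, Civics=2, Chemistry=1, Biology=1, Calculus=1, Statistics=2. Every pair that conflicts lands in different time slots.

2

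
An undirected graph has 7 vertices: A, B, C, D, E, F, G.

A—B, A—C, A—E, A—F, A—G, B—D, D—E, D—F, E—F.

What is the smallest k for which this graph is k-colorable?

3

A, E, F form a triangle, so at least 3 colors are needed.
A valid assignment using 3 colors: A=1, B=2, C=2, D=1, E=2, F=3, G=2. Each edge has distinct colors on its endpoints.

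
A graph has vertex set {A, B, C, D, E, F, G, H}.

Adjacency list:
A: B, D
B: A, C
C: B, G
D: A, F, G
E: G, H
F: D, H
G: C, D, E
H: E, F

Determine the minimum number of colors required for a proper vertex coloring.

3

The cycle D-G-C-B-A-D has odd length 5, so it cannot be 2-colored; at least 3 colors are needed.
3 colors suffice: A=3, B=1, C=2, D=2, E=2, F=3, G=1, H=1. No two adjacent vertices share a color.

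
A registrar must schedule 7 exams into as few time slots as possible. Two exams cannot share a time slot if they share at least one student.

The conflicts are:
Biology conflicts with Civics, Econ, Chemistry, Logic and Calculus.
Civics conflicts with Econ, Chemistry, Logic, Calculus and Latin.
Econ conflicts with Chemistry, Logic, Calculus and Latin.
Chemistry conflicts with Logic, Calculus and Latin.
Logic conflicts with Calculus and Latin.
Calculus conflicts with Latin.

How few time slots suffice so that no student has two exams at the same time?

6

Civics, Econ, Chemistry, Logic, Calculus, Latin pairwise conflict, so at least 6 time slots are needed.
6 time slots suffice: time slot 1 → {Civics}; time slot 2 → {Logic}; time slot 3 → {Econ}; time slot 4 → {Chemistry}; time slot 5 → {Calculus}; time slot 6 → {Biology, Latin}. Each listed conflict is separated.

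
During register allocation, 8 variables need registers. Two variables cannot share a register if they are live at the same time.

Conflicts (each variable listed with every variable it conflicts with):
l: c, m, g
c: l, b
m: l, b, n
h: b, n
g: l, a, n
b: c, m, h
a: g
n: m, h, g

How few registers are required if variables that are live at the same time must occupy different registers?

h and b conflict, so at least 2 registers are needed.
Using 2 registers: l=1, c=2, m=2, h=2, g=2, b=1, a=1, n=1. Every pair that conflicts lands in different registers.

2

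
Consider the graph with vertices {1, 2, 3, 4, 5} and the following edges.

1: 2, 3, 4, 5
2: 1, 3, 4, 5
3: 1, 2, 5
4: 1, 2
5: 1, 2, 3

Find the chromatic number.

1, 2, 3, 5 are pairwise adjacent (a clique of size 4), so at least 4 colors are needed.
4 colors suffice: color red → {1}; color blue → {2}; color green → {3, 4}; color yellow → {5}. Every edge joins two different colors.

4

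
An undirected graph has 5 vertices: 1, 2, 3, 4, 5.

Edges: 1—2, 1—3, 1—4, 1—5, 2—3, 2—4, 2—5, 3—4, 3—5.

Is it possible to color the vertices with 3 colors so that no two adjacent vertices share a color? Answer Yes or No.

1, 2, 3, 5 form a clique, so at least 4 colors are needed.
So 3 colors are not enough.

No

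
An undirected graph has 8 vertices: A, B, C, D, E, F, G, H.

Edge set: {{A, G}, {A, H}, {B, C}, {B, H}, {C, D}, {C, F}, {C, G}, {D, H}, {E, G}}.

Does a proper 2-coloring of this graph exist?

No

The cycle B-C-G-A-H-B has odd length 5, so it cannot be 2-colored; at least 3 colors are needed.
So 2 colors are not enough.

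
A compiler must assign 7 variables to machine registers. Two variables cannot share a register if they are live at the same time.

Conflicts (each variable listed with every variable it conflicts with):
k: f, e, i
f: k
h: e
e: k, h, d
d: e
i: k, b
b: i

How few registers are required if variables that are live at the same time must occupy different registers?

k and i conflict, so at least 2 registers are needed.
2 registers suffice: register 1 → {k, h, d, b}; register 2 → {f, e, i}. Each listed conflict is separated.

2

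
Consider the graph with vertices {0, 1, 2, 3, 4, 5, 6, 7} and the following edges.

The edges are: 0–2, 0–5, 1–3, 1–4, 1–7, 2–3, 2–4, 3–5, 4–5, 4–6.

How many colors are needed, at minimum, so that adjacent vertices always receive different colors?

2

3 and 5 are adjacent, so at least 2 colors are needed.
2 colors suffice: 0=red, 1=blue, 2=blue, 3=red, 4=red, 5=blue, 6=blue, 7=red. Each edge has distinct colors on its endpoints.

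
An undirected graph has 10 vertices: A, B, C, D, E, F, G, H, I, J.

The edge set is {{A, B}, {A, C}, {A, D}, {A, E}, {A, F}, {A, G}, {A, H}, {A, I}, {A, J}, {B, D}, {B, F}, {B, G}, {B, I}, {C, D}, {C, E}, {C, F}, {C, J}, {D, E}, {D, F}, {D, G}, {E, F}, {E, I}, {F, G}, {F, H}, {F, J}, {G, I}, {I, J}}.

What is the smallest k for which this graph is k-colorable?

5

A, B, D, F, G form a clique, so at least 5 colors are needed.
A valid assignment using 5 colors: A=1, B=5, C=4, D=3, E=5, F=2, G=4, H=3, I=2, J=3. Each edge has distinct colors on its endpoints.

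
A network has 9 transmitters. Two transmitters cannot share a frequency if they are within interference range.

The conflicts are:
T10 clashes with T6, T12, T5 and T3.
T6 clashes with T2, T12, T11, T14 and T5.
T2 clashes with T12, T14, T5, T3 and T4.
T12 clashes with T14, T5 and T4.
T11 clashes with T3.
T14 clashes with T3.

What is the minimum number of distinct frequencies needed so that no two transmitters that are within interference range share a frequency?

4

T6, T2, T12, T5 pairwise conflict, so at least 4 frequencies are needed.
4 frequencies suffice: T10=2, T6=3, T2=2, T12=1, T11=2, T14=4, T5=4, T3=1, T4=3. Every pair that conflicts lands in different frequencies.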